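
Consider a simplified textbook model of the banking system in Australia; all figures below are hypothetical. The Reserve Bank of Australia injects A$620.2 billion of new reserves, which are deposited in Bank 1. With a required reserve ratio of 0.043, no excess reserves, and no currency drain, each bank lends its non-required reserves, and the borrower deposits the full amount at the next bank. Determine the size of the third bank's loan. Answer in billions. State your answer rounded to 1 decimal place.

A$543.6 billion

Each bank lends a fraction (1 − rr) = 0.9570 of the deposit it receives, so Bank 3 receives 620.2·0.9570^2 and lends 620.2·0.9570^3 ≈ 543.5851 billion.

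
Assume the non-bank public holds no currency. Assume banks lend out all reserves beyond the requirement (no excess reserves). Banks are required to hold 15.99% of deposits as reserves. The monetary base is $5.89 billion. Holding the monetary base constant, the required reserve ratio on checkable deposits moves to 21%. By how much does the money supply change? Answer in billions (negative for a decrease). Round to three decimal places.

-8.788 billion

Initially m₁ = 1 / (0.1599) ≈ 6.25391, so M₁ = 6.25391 × 5.89 ≈ 36.8355 billion.
After the change m₂ = 1 / (0.21) ≈ 4.76190, so M₂ = 4.76190 × 5.89 ≈ 28.0476 billion.
ΔM = M₂ − M₁ = 28.0476 − 36.8355 = -8.7879 billion.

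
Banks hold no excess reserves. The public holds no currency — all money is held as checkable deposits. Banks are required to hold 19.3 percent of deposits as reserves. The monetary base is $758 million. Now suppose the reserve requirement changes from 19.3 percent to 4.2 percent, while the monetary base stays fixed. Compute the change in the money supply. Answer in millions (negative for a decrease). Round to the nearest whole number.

Initially m₁ = 1 / (0.193) ≈ 5.1813, so M₁ = 5.1813 × 758 = 3927.4254 million.
After the change m₂ = 1 / (0.042) ≈ 23.8095, so M₂ = 23.8095 × 758 = 18047.601 million.
ΔM = M₂ − M₁ = 18047.601 − 3927.4254 = 14120.1756 million.

$14120 million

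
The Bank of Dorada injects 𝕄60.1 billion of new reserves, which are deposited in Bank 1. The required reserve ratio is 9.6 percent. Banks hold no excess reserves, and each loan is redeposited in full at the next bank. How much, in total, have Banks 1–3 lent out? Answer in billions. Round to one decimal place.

𝕄147.8 billion

Bank i lends (1 − rr)^i of the original deposit: Bank 1 lends 60.1·0.9040 = 54.3304, Bank 2 lends 60.1·0.9040² ≈ 49.1147, and so on.
Summing a geometric series: total = 60.1·[0.9040·(1 − 0.9040^3) / (1 − 0.9040)] ≈ 147.8448 billion.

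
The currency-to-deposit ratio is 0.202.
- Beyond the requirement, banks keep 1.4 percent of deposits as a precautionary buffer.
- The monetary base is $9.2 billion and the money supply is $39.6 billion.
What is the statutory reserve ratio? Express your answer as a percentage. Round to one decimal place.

6.3%

Using m = M/MB = 39.6/9.2 ≈ 4.304348. Since m = (1 + c)/(c + rr + e), the denominator satisfies c + rr + e = (1 + c)/m = (1 + 0.202) / 4.304348 ≈ 0.279253.
With c = 0.202 and e = 0.014, the statutory reserve ratio is 0.279253 − 0.202 − 0.014 = 0.063253.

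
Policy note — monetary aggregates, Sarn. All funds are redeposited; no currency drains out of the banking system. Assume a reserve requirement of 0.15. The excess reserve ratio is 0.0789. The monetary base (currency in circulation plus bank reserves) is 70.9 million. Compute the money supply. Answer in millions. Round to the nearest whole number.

The money multiplier is m = 1 / (rr + e) = 1 / (0.15 + 0.0789) ≈ 4.3687.
So M = m × MB = 4.3687 × 70.9 ≈ 309.7408 million.

310 million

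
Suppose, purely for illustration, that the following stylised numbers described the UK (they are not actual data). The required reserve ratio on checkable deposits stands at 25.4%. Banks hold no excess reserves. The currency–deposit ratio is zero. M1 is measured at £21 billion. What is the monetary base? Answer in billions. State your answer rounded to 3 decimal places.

£5.334 billion

With no currency drain and no excess reserves, the money multiplier is m = 1/rr = 1/0.254 ≈ 3.937008.
The monetary base is MB = M / m = 21 / 3.937008 ≈ 5.334 billion.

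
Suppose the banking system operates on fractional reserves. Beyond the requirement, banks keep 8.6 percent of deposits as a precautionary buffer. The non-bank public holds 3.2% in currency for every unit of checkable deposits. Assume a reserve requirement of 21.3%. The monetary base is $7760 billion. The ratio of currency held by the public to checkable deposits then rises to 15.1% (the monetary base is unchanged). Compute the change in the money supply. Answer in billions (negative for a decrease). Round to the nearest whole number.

Initially m₁ = (1 + 0.032) / (0.213 + 0.086 + 0.032) ≈ 3.11782, so M₁ = 3.11782 × 7760 = 24194.2832 billion.
After the change m₂ = (1 + 0.151) / (0.213 + 0.086 + 0.151) ≈ 2.55778, so M₂ = 2.55778 × 7760 = 19848.3728 billion.
ΔM = M₂ − M₁ = 19848.3728 − 24194.2832 = -4345.9104 billion.

-4346 billion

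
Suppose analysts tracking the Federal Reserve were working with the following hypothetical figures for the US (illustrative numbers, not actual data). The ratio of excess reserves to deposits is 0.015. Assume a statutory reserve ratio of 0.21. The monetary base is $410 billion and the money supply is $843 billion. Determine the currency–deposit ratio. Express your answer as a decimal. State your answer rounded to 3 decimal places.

0.509

Using m = M/MB = 843/410 ≈ 2.056098. From m = (1 + c)/(c + rr + e), rearranging gives 1 + c = m·(c + rr + e), so c·(1 − m) = m·(rr + e) − 1.
Hence c = [m·(rr + e) − 1]/(1 − m) = [2.056098 × (0.21 + 0.015) − 1] / (1 − 2.056098) ≈ 0.508833.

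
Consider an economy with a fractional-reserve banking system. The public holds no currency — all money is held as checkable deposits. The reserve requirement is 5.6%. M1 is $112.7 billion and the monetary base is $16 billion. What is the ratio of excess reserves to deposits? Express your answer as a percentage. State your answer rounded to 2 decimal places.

Using m = M/MB = 112.7/16 = 7.043750. Since m = (1 + c)/(c + rr + e), the denominator satisfies c + rr + e = (1 + c)/m = (1 + 0) / 7.043750 ≈ 0.141970.
With c = 0 and rr = 0.056, the ratio of excess reserves to deposits is 0.141970 − 0 − 0.056 = 0.08597.

8.60%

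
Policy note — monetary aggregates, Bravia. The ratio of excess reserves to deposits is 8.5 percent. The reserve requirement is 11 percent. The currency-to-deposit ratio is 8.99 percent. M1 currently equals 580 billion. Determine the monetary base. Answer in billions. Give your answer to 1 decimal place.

151.6 billion

The money multiplier is m = (1 + c) / (rr + e + c) = (1 + 0.0899) / (0.11 + 0.085 + 0.0899) ≈ 3.82555.
MB = M / m = 580 / 3.82555 ≈ 151.6122 billion.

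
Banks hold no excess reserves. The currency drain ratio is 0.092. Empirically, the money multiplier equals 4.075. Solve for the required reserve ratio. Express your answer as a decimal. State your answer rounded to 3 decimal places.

Using m = 4.075. Since m = (1 + c)/(c + rr + e), the denominator satisfies c + rr + e = (1 + c)/m = (1 + 0.092) / 4.075 ≈ 0.267975.
With c = 0.092 and e = 0, the required reserve ratio is 0.267975 − 0.092 − 0 = 0.175975.

0.176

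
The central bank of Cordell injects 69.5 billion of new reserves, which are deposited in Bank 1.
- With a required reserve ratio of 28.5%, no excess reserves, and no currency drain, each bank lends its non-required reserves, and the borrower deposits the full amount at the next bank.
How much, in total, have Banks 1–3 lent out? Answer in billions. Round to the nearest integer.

Bank i lends (1 − rr)^i of the original deposit: Bank 1 lends 69.5·0.7150 = 49.6925, Bank 2 lends 69.5·0.7150² ≈ 35.5301, and so on.
Summing a geometric series: total = 69.5·[0.7150·(1 − 0.7150^3) / (1 − 0.7150)] ≈ 110.6267 billion.

111 billion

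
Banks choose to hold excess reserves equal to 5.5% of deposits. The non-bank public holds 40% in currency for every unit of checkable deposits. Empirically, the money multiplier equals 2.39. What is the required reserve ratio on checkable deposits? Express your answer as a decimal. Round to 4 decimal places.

Using m = 2.39. Since m = (1 + c)/(c + rr + e), the denominator satisfies c + rr + e = (1 + c)/m = (1 + 0.4) / 2.39 ≈ 0.585774.
With c = 0.4 and e = 0.055, the required reserve ratio on checkable deposits is 0.585774 − 0.4 − 0.055 = 0.130774.

0.1308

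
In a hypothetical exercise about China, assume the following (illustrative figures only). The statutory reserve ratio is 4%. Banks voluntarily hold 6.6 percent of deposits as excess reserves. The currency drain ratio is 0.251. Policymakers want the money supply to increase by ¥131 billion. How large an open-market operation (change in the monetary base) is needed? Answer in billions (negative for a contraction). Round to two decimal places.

¥37.38 billion

The money multiplier is m = (1 + c) / (rr + e + c) = (1 + 0.251) / (0.04 + 0.066 + 0.251) ≈ 3.504202.
ΔMB = ΔM / m = (+131) / 3.504202 ≈ 37.3837 billion.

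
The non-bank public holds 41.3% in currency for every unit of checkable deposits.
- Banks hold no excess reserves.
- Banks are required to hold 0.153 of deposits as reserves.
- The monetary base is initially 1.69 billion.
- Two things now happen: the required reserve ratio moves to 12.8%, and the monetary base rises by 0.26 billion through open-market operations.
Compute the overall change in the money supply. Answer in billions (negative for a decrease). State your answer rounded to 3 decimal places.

0.874 billion

Before: m₁ = (1 + 0.413) / (0.153 + 0.413) ≈ 2.49647, MB₁ = 1.69, so M₁ = 2.49647 × 1.69 ≈ 4.219 billion.
After: m₂ = (1 + 0.413) / (0.128 + 0.413) ≈ 2.61183, MB₂ = 1.69 + 0.26 = 1.95, so M₂ = 2.61183 × 1.95 ≈ 5.0931 billion.
ΔM = M₂ − M₁ = 5.0931 − 4.219 = 0.8741 billion.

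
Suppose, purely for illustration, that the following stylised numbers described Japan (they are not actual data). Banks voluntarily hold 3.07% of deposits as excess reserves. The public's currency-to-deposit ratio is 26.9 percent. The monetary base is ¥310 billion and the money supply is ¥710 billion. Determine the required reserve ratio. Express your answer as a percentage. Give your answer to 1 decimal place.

25.4%

Using m = M/MB = 710/310 ≈ 2.290323. Since m = (1 + c)/(c + rr + e), the denominator satisfies c + rr + e = (1 + c)/m = (1 + 0.269) / 2.290323 ≈ 0.554070.
With c = 0.269 and e = 0.0307, the required reserve ratio is 0.554070 − 0.269 − 0.0307 = 0.25437.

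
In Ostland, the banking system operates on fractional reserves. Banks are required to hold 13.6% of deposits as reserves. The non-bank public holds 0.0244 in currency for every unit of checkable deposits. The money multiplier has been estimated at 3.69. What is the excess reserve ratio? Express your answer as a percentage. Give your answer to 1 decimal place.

Using m = 3.69. Since m = (1 + c)/(c + rr + e), the denominator satisfies c + rr + e = (1 + c)/m = (1 + 0.0244) / 3.69 ≈ 0.277615.
With c = 0.0244 and rr = 0.136, the excess reserve ratio is 0.277615 − 0.0244 − 0.136 = 0.117215.

11.7%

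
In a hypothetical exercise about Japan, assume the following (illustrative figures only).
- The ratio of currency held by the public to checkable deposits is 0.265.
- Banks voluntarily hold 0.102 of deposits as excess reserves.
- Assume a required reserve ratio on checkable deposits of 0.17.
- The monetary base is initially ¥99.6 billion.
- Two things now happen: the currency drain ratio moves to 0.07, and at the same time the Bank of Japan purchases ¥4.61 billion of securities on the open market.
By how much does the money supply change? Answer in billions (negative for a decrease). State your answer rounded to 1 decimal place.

Before: m₁ = (1 + 0.265) / (0.17 + 0.102 + 0.265) ≈ 2.35568, MB₁ = 99.6, so M₁ = 2.35568 × 99.6 ≈ 234.6257 billion.
After: m₂ = (1 + 0.07) / (0.17 + 0.102 + 0.07) ≈ 3.12865, MB₂ = 99.6 + 4.61 = 104.21, so M₂ = 3.12865 × 104.21 ≈ 326.0366 billion.
ΔM = M₂ − M₁ = 326.0366 − 234.6257 = 91.4109 billion.

¥91.4 billion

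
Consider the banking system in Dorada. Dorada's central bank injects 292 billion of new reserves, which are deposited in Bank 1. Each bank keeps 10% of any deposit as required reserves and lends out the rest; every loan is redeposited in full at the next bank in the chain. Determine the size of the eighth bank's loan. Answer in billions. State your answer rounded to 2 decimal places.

125.70 billion

Each bank lends a fraction (1 − rr) = 0.9000 of the deposit it receives, so Bank 8 receives 292·0.9000^7 and lends 292·0.9000^8 ≈ 125.6964 billion.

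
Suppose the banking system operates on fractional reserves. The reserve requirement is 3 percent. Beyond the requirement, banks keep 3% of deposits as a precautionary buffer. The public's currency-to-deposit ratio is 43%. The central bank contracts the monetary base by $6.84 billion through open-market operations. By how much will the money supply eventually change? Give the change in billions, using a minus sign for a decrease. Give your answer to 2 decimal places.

The money multiplier is m = (1 + c) / (rr + e + c) = (1 + 0.43) / (0.03 + 0.03 + 0.43) ≈ 2.9184.
The sale removes 6.84 billion of base, so ΔM = m × ΔMB = 2.9184 × (−6.84) ≈ -19.9619 billion.

-19.96 billion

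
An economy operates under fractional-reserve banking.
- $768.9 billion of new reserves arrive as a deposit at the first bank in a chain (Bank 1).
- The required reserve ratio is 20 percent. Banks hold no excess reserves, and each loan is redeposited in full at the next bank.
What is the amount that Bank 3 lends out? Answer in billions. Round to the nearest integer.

$394 billion

Each bank lends a fraction (1 − rr) = 0.8000 of the deposit it receives, so Bank 3 receives 768.9·0.8000^2 and lends 768.9·0.8000^3 = 393.6768 billion.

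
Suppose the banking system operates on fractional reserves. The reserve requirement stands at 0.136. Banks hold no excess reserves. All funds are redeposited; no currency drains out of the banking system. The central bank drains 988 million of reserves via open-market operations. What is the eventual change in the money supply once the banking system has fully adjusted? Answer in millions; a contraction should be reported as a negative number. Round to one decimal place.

-7264.7 million

The simple money multiplier is m = 1/rr = 1/0.136 ≈ 7.35294.
An open-market sale reduces the monetary base by 988 million, so ΔM = m × ΔMB = 7.35294 × (−988) ≈ -7264.7047 million.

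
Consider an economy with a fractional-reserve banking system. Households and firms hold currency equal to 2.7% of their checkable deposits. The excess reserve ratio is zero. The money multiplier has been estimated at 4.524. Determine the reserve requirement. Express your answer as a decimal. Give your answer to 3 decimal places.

0.200

Using m = 4.524. Since m = (1 + c)/(c + rr + e), the denominator satisfies c + rr + e = (1 + c)/m = (1 + 0.027) / 4.524 ≈ 0.227011.
With c = 0.027 and e = 0, the reserve requirement is 0.227011 − 0.027 − 0 = 0.200011.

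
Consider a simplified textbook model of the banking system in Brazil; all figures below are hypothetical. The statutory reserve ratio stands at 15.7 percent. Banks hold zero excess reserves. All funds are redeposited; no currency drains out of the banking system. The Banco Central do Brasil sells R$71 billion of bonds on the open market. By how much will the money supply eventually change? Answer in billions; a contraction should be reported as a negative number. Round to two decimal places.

-452.23 billion

The simple money multiplier is m = 1/rr = 1/0.157 ≈ 6.36943.
An open-market sale reduces the monetary base by 71 billion, so ΔM = m × ΔMB = 6.36943 × (−71) ≈ -452.2295 billion.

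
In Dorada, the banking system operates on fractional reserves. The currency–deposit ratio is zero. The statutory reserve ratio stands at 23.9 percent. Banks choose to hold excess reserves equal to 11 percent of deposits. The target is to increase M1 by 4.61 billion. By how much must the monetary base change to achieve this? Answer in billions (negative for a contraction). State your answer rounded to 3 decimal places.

The money multiplier is m = 1 / (rr + e) = 1 / (0.239 + 0.11) ≈ 2.86533.
ΔMB = ΔM / m = (+4.61) / 2.86533 ≈ 1.6089 billion.

1.609 billion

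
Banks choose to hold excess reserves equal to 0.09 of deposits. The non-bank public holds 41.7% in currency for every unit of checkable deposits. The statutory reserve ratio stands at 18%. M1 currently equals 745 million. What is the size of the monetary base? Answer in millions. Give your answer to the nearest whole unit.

The money multiplier is m = (1 + c) / (rr + e + c) = (1 + 0.417) / (0.18 + 0.09 + 0.417) ≈ 2.0626.
MB = M / m = 745 / 2.0626 ≈ 361.1946 million.

361 million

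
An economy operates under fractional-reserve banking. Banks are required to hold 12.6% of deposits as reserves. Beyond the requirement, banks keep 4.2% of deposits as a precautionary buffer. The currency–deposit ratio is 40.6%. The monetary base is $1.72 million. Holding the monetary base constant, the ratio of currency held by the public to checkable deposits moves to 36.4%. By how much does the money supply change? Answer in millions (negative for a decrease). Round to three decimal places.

Initially m₁ = (1 + 0.406) / (0.126 + 0.042 + 0.406) ≈ 2.44948, so M₁ = 2.44948 × 1.72 ≈ 4.2131 million.
After the change m₂ = (1 + 0.364) / (0.126 + 0.042 + 0.364) ≈ 2.56391, so M₂ = 2.56391 × 1.72 ≈ 4.4099 million.
ΔM = M₂ − M₁ = 4.4099 − 4.2131 = 0.1968 million.

$0.197 million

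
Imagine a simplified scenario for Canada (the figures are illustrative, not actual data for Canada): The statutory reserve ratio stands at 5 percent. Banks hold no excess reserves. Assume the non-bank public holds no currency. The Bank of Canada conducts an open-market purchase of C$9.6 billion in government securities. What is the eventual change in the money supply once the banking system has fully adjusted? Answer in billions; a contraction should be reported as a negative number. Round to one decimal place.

C$192.0 billion

The simple money multiplier is m = 1/rr = 1/0.05 = 20.
An open-market purchase increases the monetary base by 9.6 billion, so ΔM = m × ΔMB = 20 × 9.6 = 192 billion.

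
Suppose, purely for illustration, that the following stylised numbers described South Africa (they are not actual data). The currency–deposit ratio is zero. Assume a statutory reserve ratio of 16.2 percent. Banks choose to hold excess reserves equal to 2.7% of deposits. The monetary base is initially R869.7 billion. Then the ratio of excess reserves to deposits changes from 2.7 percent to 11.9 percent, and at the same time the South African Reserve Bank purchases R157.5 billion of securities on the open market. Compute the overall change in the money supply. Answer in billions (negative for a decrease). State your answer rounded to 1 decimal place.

-946.1 billion

Before: m₁ = 1 / (0.162 + 0.027) ≈ 5.291005, MB₁ = 869.7, so M₁ = 5.291005 × 869.7 ≈ 4601.587 billion.
After: m₂ = 1 / (0.162 + 0.119) ≈ 3.558719, MB₂ = 869.7 + 157.5 = 1027.2, so M₂ = 3.558719 × 1027.2 ≈ 3655.5162 billion.
ΔM = M₂ − M₁ = 3655.5162 − 4601.587 = -946.0708 billion.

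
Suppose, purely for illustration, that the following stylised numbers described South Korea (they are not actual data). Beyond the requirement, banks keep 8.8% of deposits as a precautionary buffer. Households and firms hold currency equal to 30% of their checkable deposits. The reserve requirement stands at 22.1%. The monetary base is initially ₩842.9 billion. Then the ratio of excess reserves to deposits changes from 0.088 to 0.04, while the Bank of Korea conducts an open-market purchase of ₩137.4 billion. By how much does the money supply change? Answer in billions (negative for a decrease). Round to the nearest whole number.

₩472 billion

Before: m₁ = (1 + 0.3) / (0.221 + 0.088 + 0.3) ≈ 2.1346, MB₁ = 842.9, so M₁ = 2.1346 × 842.9 ≈ 1799.2543 billion.
After: m₂ = (1 + 0.3) / (0.221 + 0.04 + 0.3) ≈ 2.3173, MB₂ = 842.9 + 137.4 = 980.3, so M₂ = 2.3173 × 980.3 ≈ 2271.6492 billion.
ΔM = M₂ − M₁ = 2271.6492 − 1799.2543 = 472.3949 billion.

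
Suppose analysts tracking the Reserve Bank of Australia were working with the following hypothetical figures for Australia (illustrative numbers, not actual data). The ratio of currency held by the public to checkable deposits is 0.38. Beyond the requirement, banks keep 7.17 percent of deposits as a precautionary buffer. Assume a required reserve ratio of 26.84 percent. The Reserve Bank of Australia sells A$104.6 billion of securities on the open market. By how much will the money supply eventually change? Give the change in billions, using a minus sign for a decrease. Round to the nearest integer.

The money multiplier is m = (1 + c) / (rr + e + c) = (1 + 0.38) / (0.2684 + 0.0717 + 0.38) ≈ 1.9164.
The sale removes 104.6 billion of base, so ΔM = m × ΔMB = 1.9164 × (−104.6) ≈ -200.4554 billion.

-200 billion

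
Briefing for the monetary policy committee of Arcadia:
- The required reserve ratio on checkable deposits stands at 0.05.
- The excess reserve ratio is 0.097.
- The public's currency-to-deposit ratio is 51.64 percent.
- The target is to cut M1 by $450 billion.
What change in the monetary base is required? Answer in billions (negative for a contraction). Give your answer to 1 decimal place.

The money multiplier is m = (1 + c) / (rr + e + c) = (1 + 0.5164) / (0.05 + 0.097 + 0.5164) ≈ 2.28580.
ΔMB = ΔM / m = (−450) / 2.28580 ≈ -196.8676 billion.

-196.9 billion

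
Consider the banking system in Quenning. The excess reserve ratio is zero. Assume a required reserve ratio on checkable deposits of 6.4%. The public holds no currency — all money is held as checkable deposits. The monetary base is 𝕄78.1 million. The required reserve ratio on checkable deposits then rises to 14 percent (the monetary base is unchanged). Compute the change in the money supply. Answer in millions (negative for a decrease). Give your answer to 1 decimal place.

-662.5 million

Initially m₁ = 1 / (0.064) = 15.6250, so M₁ = 15.6250 × 78.1 = 1220.3125 million.
After the change m₂ = 1 / (0.14) ≈ 7.1429, so M₂ = 7.1429 × 78.1 ≈ 557.8605 million.
ΔM = M₂ − M₁ = 557.8605 − 1220.3125 = -662.452 million.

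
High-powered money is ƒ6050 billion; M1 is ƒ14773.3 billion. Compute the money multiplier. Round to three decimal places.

The money multiplier is m = M / MB = 14773.3 / 6050 ≈ 2.44187.

2.442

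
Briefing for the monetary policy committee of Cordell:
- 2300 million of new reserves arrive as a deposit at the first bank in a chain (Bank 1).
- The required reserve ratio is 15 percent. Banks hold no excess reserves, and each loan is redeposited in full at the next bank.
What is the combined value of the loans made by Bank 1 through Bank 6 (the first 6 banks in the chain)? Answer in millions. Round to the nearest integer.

Bank i lends (1 − rr)^i of the original deposit: Bank 1 lends 2300·0.8500 = 1955.0000, Bank 2 lends 2300·0.8500² = 1661.7500, and so on.
Summing a geometric series: total = 2300·[0.8500·(1 − 0.8500^6) / (1 − 0.8500)] ≈ 8117.8180 million.

8118 million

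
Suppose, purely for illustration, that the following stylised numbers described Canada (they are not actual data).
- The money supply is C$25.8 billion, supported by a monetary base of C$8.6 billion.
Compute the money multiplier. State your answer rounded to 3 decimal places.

3.000

The money multiplier is m = M / MB = 25.8 / 8.6 = 3.00000.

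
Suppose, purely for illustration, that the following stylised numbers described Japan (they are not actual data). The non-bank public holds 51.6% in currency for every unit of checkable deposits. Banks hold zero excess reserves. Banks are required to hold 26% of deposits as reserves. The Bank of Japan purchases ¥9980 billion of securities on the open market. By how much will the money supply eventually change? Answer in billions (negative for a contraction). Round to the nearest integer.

¥19497 billion

The money multiplier is m = (1 + c) / (rr + c) = (1 + 0.516) / (0.26 + 0.516) ≈ 1.95361.
The purchase adds 9980 billion of base, so ΔM = m × ΔMB = 1.95361 × (+9980) = 19497.0278 billion.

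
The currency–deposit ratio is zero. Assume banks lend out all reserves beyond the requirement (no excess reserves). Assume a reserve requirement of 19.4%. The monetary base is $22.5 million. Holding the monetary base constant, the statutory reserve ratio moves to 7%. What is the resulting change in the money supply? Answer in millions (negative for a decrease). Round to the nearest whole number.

$205 million

Initially m₁ = 1 / (0.194) ≈ 5.1546, so M₁ = 5.1546 × 22.5 = 115.9785 million.
After the change m₂ = 1 / (0.07) ≈ 14.2857, so M₂ = 14.2857 × 22.5 ≈ 321.4282 million.
ΔM = M₂ − M₁ = 321.4282 − 115.9785 = 205.4497 million.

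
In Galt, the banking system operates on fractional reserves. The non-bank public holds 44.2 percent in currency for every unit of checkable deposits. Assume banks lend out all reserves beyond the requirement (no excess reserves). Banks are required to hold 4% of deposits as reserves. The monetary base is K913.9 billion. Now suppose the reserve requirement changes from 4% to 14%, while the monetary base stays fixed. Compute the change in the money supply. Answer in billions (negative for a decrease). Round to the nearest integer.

Initially m₁ = (1 + 0.442) / (0.04 + 0.442) ≈ 2.9917, so M₁ = 2.9917 × 913.9 ≈ 2734.1146 billion.
After the change m₂ = (1 + 0.442) / (0.14 + 0.442) ≈ 2.4777, so M₂ = 2.4777 × 913.9 ≈ 2264.37 billion.
ΔM = M₂ − M₁ = 2264.37 − 2734.1146 = -469.7446 billion.

-470 billion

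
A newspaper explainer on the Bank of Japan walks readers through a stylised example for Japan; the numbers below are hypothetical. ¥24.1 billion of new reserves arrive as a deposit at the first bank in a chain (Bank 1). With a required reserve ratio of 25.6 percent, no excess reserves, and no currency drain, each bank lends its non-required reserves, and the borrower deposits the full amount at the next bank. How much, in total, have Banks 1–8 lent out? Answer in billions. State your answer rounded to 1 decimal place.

Bank i lends (1 − rr)^i of the original deposit: Bank 1 lends 24.1·0.7440 = 17.9304, Bank 2 lends 24.1·0.7440² ≈ 13.3402, and so on.
Summing a geometric series: total = 24.1·[0.7440·(1 − 0.7440^8) / (1 − 0.7440)] ≈ 63.4651 billion.

¥63.5 billion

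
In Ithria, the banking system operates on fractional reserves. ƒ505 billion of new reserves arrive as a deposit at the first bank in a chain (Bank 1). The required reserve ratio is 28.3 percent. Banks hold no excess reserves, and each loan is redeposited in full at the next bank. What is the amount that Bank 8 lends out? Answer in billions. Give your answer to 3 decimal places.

ƒ35.273 billion

Each bank lends a fraction (1 − rr) = 0.7170 of the deposit it receives, so Bank 8 receives 505·0.7170^7 and lends 505·0.7170^8 ≈ 35.2732 billion.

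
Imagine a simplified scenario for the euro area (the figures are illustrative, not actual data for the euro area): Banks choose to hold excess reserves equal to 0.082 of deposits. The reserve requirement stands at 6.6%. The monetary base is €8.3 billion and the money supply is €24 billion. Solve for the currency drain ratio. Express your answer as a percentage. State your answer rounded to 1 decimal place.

30.2%

Using m = M/MB = 24/8.3 ≈ 2.891566. From m = (1 + c)/(c + rr + e), rearranging gives 1 + c = m·(c + rr + e), so c·(1 − m) = m·(rr + e) − 1.
Hence c = [m·(rr + e) − 1]/(1 − m) = [2.891566 × (0.066 + 0.082) − 1] / (1 − 2.891566) ≈ 0.302420.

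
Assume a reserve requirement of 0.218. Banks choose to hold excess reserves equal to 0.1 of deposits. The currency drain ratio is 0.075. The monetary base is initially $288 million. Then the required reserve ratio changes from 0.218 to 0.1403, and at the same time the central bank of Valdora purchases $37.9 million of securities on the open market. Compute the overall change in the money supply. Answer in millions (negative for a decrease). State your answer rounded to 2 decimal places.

$323.35 million

Before: m₁ = (1 + 0.075) / (0.218 + 0.1 + 0.075) ≈ 2.735369, MB₁ = 288, so M₁ = 2.735369 × 288 ≈ 787.7863 million.
After: m₂ = (1 + 0.075) / (0.1403 + 0.1 + 0.075) ≈ 3.409451, MB₂ = 288 + 37.9 = 325.9, so M₂ = 3.409451 × 325.9 ≈ 1111.1401 million.
ΔM = M₂ − M₁ = 1111.1401 − 787.7863 = 323.3538 million.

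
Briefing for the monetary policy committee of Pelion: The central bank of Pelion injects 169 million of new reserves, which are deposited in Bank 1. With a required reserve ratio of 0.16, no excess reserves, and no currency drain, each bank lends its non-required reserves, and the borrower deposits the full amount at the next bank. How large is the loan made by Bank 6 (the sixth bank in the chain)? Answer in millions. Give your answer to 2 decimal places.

59.37 million

Each bank lends a fraction (1 − rr) = 0.8400 of the deposit it receives, so Bank 6 receives 169·0.8400^5 and lends 169·0.8400^6 ≈ 59.3694 million.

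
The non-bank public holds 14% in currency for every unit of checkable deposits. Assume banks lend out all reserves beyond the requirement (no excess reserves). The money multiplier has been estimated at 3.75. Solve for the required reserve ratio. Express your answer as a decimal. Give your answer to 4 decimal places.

0.1640

Using m = 3.75. Since m = (1 + c)/(c + rr + e), the denominator satisfies c + rr + e = (1 + c)/m = (1 + 0.14) / 3.75 = 0.304000.
With c = 0.14 and e = 0, the required reserve ratio is 0.304000 − 0.14 − 0 = 0.164.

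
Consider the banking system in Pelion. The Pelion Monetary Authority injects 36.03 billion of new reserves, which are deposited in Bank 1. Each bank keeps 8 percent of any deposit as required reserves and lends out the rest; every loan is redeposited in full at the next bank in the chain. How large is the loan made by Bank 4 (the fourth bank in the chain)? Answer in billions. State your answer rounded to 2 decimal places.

25.81 billion

Each bank lends a fraction (1 − rr) = 0.9200 of the deposit it receives, so Bank 4 receives 36.03·0.9200^3 and lends 36.03·0.9200^4 ≈ 25.8116 billion.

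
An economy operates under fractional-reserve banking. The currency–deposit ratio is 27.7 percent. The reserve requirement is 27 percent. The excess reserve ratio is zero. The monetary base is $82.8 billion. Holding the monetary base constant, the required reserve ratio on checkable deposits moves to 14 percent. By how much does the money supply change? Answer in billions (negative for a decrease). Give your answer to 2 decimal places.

Initially m₁ = (1 + 0.277) / (0.27 + 0.277) ≈ 2.33455, so M₁ = 2.33455 × 82.8 ≈ 193.3007 billion.
After the change m₂ = (1 + 0.277) / (0.14 + 0.277) ≈ 3.06235, so M₂ = 3.06235 × 82.8 ≈ 253.5626 billion.
ΔM = M₂ − M₁ = 253.5626 − 193.3007 = 60.2619 billion.

$60.26 billion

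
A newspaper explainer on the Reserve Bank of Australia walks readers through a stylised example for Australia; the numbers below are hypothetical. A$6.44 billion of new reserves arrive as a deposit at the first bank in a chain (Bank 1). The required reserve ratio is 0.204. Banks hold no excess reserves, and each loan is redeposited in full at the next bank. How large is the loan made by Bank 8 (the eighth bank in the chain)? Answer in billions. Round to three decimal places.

A$1.038 billion

Each bank lends a fraction (1 − rr) = 0.7960 of the deposit it receives, so Bank 8 receives 6.44·0.7960^7 and lends 6.44·0.7960^8 ≈ 1.0380 billion.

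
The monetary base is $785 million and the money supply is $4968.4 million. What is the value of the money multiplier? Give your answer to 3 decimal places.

6.329

The money multiplier is m = M / MB = 4968.4 / 785 ≈ 6.32917.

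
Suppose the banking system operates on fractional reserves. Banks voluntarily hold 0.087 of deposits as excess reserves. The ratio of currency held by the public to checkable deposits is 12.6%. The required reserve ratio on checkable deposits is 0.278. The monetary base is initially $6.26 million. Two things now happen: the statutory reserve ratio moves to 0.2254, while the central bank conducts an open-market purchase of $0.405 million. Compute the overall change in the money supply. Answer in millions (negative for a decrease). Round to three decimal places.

$2.763 million

Before: m₁ = (1 + 0.126) / (0.278 + 0.087 + 0.126) ≈ 2.29328, MB₁ = 6.26, so M₁ = 2.29328 × 6.26 ≈ 14.3559 million.
After: m₂ = (1 + 0.126) / (0.2254 + 0.087 + 0.126) ≈ 2.56843, MB₂ = 6.26 + 0.405 = 6.665, so M₂ = 2.56843 × 6.665 ≈ 17.1186 million.
ΔM = M₂ − M₁ = 17.1186 − 14.3559 = 2.7627 million.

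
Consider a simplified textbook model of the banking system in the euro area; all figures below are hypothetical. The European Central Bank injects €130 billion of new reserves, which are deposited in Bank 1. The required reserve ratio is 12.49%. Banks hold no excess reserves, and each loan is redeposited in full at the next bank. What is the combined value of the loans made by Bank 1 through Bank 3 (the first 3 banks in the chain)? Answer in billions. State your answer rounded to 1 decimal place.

Bank i lends (1 − rr)^i of the original deposit: Bank 1 lends 130·0.8751 = 113.7630, Bank 2 lends 130·0.8751² ≈ 99.5540, and so on.
Summing a geometric series: total = 130·[0.8751·(1 − 0.8751^3) / (1 − 0.8751)] ≈ 300.4367 billion.

€300.4 billion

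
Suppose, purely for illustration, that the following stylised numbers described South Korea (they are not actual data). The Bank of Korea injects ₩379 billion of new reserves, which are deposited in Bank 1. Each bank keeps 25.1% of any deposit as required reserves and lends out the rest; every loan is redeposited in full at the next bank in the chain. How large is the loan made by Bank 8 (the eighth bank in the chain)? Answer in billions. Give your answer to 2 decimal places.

₩37.54 billion

Each bank lends a fraction (1 − rr) = 0.7490 of the deposit it receives, so Bank 8 receives 379·0.7490^7 and lends 379·0.7490^8 ≈ 37.5400 billion.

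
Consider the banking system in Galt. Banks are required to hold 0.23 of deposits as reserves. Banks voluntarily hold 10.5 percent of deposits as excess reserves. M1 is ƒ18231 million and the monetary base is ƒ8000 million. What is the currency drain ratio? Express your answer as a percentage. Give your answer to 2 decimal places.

18.50%

Using m = M/MB = 18231/8000 = 2.278875. From m = (1 + c)/(c + rr + e), rearranging gives 1 + c = m·(c + rr + e), so c·(1 − m) = m·(rr + e) − 1.
Hence c = [m·(rr + e) − 1]/(1 − m) = [2.278875 × (0.23 + 0.105) − 1] / (1 − 2.278875) ≈ 0.184988.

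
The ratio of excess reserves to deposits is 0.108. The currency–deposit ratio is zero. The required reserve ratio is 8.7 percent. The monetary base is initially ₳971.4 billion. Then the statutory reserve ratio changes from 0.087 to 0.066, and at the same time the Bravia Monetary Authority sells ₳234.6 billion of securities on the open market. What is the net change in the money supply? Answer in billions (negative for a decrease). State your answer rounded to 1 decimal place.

Before: m₁ = 1 / (0.087 + 0.108) ≈ 5.12821, MB₁ = 971.4, so M₁ = 5.12821 × 971.4 ≈ 4981.5432 billion.
After: m₂ = 1 / (0.066 + 0.108) ≈ 5.74713, MB₂ = 971.4 − 234.6 = 736.8, so M₂ = 5.74713 × 736.8 ≈ 4234.4854 billion.
ΔM = M₂ − M₁ = 4234.4854 − 4981.5432 = -747.0578 billion.

-747.1 billion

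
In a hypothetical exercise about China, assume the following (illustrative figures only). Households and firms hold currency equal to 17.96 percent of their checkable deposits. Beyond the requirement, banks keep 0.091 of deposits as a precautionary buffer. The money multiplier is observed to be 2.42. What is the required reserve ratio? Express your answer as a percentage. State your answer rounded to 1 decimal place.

Using m = 2.42. Since m = (1 + c)/(c + rr + e), the denominator satisfies c + rr + e = (1 + c)/m = (1 + 0.1796) / 2.42 ≈ 0.487438.
With c = 0.1796 and e = 0.091, the required reserve ratio is 0.487438 − 0.1796 − 0.091 = 0.216838.

21.7%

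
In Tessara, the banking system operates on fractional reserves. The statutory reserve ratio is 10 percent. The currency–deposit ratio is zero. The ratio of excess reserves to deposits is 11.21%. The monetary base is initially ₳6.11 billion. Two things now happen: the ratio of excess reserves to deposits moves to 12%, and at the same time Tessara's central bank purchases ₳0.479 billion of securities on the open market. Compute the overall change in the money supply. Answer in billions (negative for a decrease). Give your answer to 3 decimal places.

₳1.143 billion

Before: m₁ = 1 / (0.1 + 0.1121) ≈ 4.71476, MB₁ = 6.11, so M₁ = 4.71476 × 6.11 ≈ 28.8072 billion.
After: m₂ = 1 / (0.1 + 0.12) ≈ 4.54545, MB₂ = 6.11 + 0.479 = 6.589, so M₂ = 4.54545 × 6.589 ≈ 29.95 billion.
ΔM = M₂ − M₁ = 29.95 − 28.8072 = 1.1428 billion.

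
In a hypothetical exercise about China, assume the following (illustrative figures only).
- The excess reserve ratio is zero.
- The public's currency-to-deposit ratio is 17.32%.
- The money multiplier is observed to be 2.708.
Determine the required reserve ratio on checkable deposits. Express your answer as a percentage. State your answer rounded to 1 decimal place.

26.0%

Using m = 2.708. Since m = (1 + c)/(c + rr + e), the denominator satisfies c + rr + e = (1 + c)/m = (1 + 0.1732) / 2.708 ≈ 0.433235.
With c = 0.1732 and e = 0, the required reserve ratio on checkable deposits is 0.433235 − 0.1732 − 0 = 0.260035.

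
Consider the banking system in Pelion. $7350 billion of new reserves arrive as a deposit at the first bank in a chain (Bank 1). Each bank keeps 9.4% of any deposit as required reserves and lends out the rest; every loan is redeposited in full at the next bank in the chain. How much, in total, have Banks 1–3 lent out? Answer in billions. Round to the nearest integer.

$18158 billion

Bank i lends (1 − rr)^i of the original deposit: Bank 1 lends 7350·0.9060 = 6659.1000, Bank 2 lends 7350·0.9060² = 6033.1446, and so on.
Summing a geometric series: total = 7350·[0.9060·(1 − 0.9060^3) / (1 − 0.9060)] ≈ 18158.2736 billion.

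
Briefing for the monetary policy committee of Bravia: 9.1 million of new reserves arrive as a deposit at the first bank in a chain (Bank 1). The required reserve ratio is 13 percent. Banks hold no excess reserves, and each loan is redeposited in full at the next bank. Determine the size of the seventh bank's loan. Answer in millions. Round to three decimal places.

Each bank lends a fraction (1 − rr) = 0.8700 of the deposit it receives, so Bank 7 receives 9.1·0.8700^6 and lends 9.1·0.8700^7 ≈ 3.4330 million.

3.433 million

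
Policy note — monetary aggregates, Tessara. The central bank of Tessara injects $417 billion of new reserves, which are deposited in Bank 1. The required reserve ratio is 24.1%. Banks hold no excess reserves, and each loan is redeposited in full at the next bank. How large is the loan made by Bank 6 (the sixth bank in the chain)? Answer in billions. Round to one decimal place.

Each bank lends a fraction (1 − rr) = 0.7590 of the deposit it receives, so Bank 6 receives 417·0.7590^5 and lends 417·0.7590^6 ≈ 79.7236 billion.

$79.7 billion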